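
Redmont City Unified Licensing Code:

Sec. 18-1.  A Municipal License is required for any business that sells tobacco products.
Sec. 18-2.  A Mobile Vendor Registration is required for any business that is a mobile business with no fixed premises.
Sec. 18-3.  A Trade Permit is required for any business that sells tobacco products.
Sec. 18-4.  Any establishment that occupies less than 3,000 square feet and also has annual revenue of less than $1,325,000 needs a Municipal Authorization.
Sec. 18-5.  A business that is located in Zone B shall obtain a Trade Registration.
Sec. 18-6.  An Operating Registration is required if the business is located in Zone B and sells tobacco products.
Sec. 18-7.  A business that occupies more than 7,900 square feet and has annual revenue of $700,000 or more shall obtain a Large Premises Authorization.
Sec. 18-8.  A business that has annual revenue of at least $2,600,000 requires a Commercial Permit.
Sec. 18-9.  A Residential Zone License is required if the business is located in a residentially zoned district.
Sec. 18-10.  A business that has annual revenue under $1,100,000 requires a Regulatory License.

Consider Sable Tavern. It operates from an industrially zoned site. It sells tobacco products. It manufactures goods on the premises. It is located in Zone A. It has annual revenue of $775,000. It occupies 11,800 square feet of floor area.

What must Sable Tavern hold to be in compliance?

Large Premises Authorization, Municipal License, Regulatory License, Trade Permit

Sec. 18-1. sells tobacco products → Municipal License required.
Sec. 18-2. operates from an industrially zoned site (not: is a mobile business with no fixed premises) → Mobile Vendor Registration not required.
Sec. 18-3. sells tobacco products → Trade Permit required.
Sec. 18-4. floor area 11,800 square feet ≥ 3,000 square feet; revenue $775,000 < $1,325,000 → Municipal Authorization not required.
Sec. 18-5. is located in Zone A (not: is located in Zone B) → Trade Registration not required.
Sec. 18-6. is located in Zone A (not: is located in Zone B); sells tobacco products → Operating Registration not required.
Sec. 18-7. floor area 11,800 square feet > 7,900 square feet; revenue $775,000 ≥ $700,000 → Large Premises Authorization required.
Sec. 18-8. revenue $775,000 < $2,600,000 → Commercial Permit not required.
Sec. 18-9. is located in Zone A (not: is located in a residentially zoned district) → Residential Zone License not required.
Sec. 18-10. revenue $775,000 < $1,100,000 → Regulatory License required.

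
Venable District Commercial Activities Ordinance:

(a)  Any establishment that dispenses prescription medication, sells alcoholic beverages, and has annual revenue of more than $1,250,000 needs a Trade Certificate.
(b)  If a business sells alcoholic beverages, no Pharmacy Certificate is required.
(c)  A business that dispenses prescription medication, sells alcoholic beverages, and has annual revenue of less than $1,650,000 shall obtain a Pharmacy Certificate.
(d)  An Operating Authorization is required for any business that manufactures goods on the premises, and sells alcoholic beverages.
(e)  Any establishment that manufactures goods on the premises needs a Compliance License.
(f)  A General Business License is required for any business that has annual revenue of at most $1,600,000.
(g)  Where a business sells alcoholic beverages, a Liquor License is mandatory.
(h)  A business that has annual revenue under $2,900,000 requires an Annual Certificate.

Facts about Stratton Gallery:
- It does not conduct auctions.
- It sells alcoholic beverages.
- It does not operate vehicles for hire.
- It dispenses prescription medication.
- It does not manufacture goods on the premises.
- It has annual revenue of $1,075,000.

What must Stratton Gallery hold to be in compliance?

Annual Certificate, General Business License, Liquor License

(a) dispenses prescription medication; sells alcoholic beverages; revenue $1,075,000 ≤ $1,250,000 → Trade Certificate not required.
(b) sells alcoholic beverages → exempt from Pharmacy Certificate.
(c) dispenses prescription medication; sells alcoholic beverages; revenue $1,075,000 < $1,650,000 → Pharmacy Certificate required.
(d) does not manufacture goods on the premises; sells alcoholic beverages → Operating Authorization not required.
(e) does not manufacture goods on the premises → Compliance License not required.
(f) revenue $1,075,000 ≤ $1,600,000 → General Business License required.
(g) sells alcoholic beverages → Liquor License required.
(h) revenue $1,075,000 < $2,900,000 → Annual Certificate required.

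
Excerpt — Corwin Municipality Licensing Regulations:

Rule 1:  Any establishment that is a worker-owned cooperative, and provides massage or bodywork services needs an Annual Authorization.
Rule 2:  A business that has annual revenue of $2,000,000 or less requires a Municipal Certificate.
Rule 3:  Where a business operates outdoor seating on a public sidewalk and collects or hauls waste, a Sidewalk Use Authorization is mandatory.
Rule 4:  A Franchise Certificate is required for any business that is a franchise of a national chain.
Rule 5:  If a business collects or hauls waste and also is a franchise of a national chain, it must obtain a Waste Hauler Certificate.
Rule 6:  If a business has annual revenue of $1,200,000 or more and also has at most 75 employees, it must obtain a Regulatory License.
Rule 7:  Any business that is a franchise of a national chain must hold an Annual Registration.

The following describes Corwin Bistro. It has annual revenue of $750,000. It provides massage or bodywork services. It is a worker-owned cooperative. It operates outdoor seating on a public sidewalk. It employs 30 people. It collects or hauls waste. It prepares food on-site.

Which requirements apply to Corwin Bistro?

Annual Authorization, Municipal Certificate, Sidewalk Use Authorization

Rule 1: is a worker-owned cooperative; provides massage or bodywork services → Annual Authorization required.
Rule 2: revenue $750,000 ≤ $2,000,000 → Municipal Certificate required.
Rule 3: operates outdoor seating on a public sidewalk; collects or hauls waste → Sidewalk Use Authorization required.
Rule 4: is a worker-owned cooperative (not: is a franchise of a national chain) → Franchise Certificate not required.
Rule 5: collects or hauls waste; is a worker-owned cooperative (not: is a franchise of a national chain) → Waste Hauler Certificate not required.
Rule 6: revenue $750,000 < $1,200,000; employees 30 ≤ 75 → Regulatory License not required.
Rule 7: is a worker-owned cooperative (not: is a franchise of a national chain) → Annual Registration not required.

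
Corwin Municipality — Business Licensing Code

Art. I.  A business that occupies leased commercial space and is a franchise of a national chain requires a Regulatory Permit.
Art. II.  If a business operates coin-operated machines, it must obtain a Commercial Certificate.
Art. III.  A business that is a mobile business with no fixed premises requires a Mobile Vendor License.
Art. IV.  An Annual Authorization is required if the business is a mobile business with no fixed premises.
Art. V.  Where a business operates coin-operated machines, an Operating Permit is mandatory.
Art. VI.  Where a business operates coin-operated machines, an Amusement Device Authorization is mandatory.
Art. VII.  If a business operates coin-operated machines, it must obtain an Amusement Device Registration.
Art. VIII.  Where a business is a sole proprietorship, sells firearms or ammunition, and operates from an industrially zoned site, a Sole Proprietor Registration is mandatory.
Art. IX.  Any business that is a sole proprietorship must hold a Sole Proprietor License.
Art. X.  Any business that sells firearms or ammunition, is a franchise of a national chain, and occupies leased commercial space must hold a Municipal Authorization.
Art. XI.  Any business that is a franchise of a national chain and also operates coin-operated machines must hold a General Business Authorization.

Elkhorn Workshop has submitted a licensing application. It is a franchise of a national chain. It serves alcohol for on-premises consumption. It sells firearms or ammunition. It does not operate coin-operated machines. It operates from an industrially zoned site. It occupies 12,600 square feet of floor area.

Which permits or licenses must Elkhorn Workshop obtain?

None

Art. I. operates from an industrially zoned site (not: occupies leased commercial space); is a franchise of a national chain → Regulatory Permit not required.
Art. II. does not operate coin-operated machines → Commercial Certificate not required.
Art. III. operates from an industrially zoned site (not: is a mobile business with no fixed premises) → Mobile Vendor License not required.
Art. IV. operates from an industrially zoned site (not: is a mobile business with no fixed premises) → Annual Authorization not required.
Art. V. does not operate coin-operated machines → Operating Permit not required.
Art. VI. does not operate coin-operated machines → Amusement Device Authorization not required.
Art. VII. does not operate coin-operated machines → Amusement Device Registration not required.
Art. VIII. is a franchise of a national chain (not: is a sole proprietorship); sells firearms or ammunition; operates from an industrially zoned site → Sole Proprietor Registration not required.
Art. IX. is a franchise of a national chain (not: is a sole proprietorship) → Sole Proprietor License not required.
Art. X. sells firearms or ammunition; is a franchise of a national chain; operates from an industrially zoned site (not: occupies leased commercial space) → Municipal Authorization not required.
Art. XI. is a franchise of a national chain; does not operate coin-operated machines → General Business Authorization not required.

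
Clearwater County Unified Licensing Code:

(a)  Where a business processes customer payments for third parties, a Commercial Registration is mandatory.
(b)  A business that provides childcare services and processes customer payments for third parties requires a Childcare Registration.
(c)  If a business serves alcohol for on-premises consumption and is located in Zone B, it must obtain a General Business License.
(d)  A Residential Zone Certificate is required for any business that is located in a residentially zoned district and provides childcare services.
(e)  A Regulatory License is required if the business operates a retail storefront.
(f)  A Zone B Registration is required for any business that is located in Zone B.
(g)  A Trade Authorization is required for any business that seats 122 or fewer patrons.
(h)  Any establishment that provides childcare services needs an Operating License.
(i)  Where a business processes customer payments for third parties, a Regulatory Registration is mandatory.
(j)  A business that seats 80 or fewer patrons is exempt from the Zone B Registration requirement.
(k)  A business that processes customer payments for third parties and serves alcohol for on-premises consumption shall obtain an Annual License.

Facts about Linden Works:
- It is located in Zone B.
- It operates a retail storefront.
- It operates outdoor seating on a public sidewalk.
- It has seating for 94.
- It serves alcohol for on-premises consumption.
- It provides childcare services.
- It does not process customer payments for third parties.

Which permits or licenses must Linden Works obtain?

General Business License, Operating License, Regulatory License, Trade Authorization, Zone B Registration

(a) does not process customer payments for third parties → Commercial Registration not required.
(b) provides childcare services; does not process customer payments for third parties → Childcare Registration not required.
(c) serves alcohol for on-premises consumption; is located in Zone B → General Business License required.
(d) is located in Zone B (not: is located in a residentially zoned district); provides childcare services → Residential Zone Certificate not required.
(e) operates a retail storefront → Regulatory License required.
(f) is located in Zone B → Zone B Registration required.
(g) seating 94 ≤ 122 → Trade Authorization required.
(h) provides childcare services → Operating License required.
(i) does not process customer payments for third parties → Regulatory Registration not required.
(j) seating 94 > 80 → Zone B Registration exemption does not apply.
(k) does not process customer payments for third parties; serves alcohol for on-premises consumption → Annual License not required.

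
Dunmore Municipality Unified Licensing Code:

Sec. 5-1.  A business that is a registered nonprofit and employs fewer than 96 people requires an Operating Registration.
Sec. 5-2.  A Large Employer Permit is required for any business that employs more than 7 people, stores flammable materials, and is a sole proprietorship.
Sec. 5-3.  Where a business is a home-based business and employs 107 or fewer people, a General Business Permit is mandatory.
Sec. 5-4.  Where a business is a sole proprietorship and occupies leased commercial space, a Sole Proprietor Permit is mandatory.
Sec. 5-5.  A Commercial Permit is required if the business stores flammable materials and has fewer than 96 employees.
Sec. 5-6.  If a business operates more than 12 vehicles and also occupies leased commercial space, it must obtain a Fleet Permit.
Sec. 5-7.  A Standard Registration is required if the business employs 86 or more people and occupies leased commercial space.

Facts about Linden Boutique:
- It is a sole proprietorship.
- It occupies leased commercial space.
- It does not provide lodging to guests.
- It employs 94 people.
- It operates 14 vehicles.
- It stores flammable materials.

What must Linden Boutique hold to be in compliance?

Commercial Permit, Fleet Permit, Large Employer Permit, Sole Proprietor Permit, Standard Registration

Sec. 5-1. is a sole proprietorship (not: is a registered nonprofit); employees 94 < 96 → Operating Registration not required.
Sec. 5-2. employees 94 > 7; stores flammable materials; is a sole proprietorship → Large Employer Permit required.
Sec. 5-3. occupies leased commercial space (not: is a home-based business); employees 94 ≤ 107 → General Business Permit not required.
Sec. 5-4. is a sole proprietorship; occupies leased commercial space → Sole Proprietor Permit required.
Sec. 5-5. stores flammable materials; employees 94 < 96 → Commercial Permit required.
Sec. 5-6. vehicles 14 > 12; occupies leased commercial space → Fleet Permit required.
Sec. 5-7. employees 94 ≥ 86; occupies leased commercial space → Standard Registration required.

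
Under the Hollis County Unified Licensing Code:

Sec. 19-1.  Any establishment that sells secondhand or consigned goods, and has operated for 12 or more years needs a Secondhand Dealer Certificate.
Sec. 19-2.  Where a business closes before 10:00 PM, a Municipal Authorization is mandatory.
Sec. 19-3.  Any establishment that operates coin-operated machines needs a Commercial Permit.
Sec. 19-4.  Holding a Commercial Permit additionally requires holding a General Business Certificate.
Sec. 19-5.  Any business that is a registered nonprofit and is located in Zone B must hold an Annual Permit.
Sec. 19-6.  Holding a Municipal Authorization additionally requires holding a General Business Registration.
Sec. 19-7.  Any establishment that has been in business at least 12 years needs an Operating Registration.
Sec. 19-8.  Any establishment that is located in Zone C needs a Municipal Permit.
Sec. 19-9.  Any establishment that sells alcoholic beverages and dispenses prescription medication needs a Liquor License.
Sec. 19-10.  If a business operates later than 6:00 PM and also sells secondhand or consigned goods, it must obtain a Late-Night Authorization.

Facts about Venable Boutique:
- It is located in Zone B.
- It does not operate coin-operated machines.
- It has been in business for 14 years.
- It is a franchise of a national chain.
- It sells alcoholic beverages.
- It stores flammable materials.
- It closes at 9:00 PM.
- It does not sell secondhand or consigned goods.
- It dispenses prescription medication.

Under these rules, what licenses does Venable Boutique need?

Sec. 19-1. does not sell secondhand or consigned goods; years in business 14 ≥ 12 → Secondhand Dealer Certificate not required.
Sec. 19-2. closes 9:00 PM, at/before 10:00 PM → Municipal Authorization required.
Sec. 19-3. does not operate coin-operated machines → Commercial Permit not required.
Sec. 19-4. Commercial Permit is not required → no effect.
Sec. 19-5. is a franchise of a national chain (not: is a registered nonprofit); is located in Zone B → Annual Permit not required.
Sec. 19-6. Municipal Authorization is required → General Business Registration also required.
Sec. 19-7. years in business 14 ≥ 12 → Operating Registration required.
Sec. 19-8. is located in Zone B (not: is located in Zone C) → Municipal Permit not required.
Sec. 19-9. sells alcoholic beverages; dispenses prescription medication → Liquor License required.
Sec. 19-10. closes 9:00 PM, after 6:00 PM; does not sell secondhand or consigned goods → Late-Night Authorization not required.

General Business Registration, Liquor License, Municipal Authorization, Operating Registration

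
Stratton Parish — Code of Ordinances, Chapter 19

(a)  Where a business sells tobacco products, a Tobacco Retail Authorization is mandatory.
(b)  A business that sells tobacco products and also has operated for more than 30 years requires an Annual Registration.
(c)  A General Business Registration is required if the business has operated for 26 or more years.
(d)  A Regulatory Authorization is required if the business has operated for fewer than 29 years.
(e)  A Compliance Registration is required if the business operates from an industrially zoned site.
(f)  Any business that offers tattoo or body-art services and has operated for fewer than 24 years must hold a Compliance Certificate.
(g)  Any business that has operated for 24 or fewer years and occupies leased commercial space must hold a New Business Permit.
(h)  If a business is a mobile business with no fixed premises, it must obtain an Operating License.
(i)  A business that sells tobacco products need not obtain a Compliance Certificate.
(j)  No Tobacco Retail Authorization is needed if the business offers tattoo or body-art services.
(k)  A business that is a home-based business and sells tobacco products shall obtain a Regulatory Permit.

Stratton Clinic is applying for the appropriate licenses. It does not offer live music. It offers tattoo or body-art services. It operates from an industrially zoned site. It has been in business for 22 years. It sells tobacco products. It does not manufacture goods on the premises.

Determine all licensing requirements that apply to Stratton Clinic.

Compliance Registration, Regulatory Authorization

(a) sells tobacco products → Tobacco Retail Authorization required.
(b) sells tobacco products; years in business 22 ≤ 30 → Annual Registration not required.
(c) years in business 22 < 26 → General Business Registration not required.
(d) years in business 22 < 29 → Regulatory Authorization required.
(e) operates from an industrially zoned site → Compliance Registration required.
(f) offers tattoo or body-art services; years in business 22 < 24 → Compliance Certificate required.
(g) years in business 22 ≤ 24; operates from an industrially zoned site (not: occupies leased commercial space) → New Business Permit not required.
(h) operates from an industrially zoned site (not: is a mobile business with no fixed premises) → Operating License not required.
(i) sells tobacco products → exempt from Compliance Certificate.
(j) offers tattoo or body-art services → exempt from Tobacco Retail Authorization.
(k) operates from an industrially zoned site (not: is a home-based business); sells tobacco products → Regulatory Permit not required.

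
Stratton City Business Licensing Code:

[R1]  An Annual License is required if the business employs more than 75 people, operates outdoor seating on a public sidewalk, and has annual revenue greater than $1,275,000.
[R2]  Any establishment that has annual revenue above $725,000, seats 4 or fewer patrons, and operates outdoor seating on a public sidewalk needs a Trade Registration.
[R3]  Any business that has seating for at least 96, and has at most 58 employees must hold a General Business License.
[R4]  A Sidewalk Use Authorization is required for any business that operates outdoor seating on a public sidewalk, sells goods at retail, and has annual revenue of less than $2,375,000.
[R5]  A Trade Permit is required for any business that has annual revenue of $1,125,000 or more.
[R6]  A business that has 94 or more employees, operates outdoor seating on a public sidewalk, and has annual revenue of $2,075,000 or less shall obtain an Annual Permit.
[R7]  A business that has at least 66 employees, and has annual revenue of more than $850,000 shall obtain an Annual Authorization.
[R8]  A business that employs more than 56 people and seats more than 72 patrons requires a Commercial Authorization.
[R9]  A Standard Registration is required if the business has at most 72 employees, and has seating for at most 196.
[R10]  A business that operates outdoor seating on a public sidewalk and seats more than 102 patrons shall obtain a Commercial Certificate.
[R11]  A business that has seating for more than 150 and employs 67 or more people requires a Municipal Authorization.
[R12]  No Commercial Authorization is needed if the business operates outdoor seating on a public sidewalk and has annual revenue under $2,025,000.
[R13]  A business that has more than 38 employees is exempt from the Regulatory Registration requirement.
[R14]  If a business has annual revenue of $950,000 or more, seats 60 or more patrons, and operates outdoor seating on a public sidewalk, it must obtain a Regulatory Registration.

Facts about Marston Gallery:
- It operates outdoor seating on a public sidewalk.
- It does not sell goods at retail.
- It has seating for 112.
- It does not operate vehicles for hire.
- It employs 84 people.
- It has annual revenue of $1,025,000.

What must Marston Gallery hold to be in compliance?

Annual Authorization, Commercial Certificate

[R1] employees 84 > 75; operates outdoor seating on a public sidewalk; revenue $1,025,000 ≤ $1,275,000 → Annual License not required.
[R2] revenue $1,025,000 > $725,000; seating 112 > 4; operates outdoor seating on a public sidewalk → Trade Registration not required.
[R3] seating 112 ≥ 96; employees 84 > 58 → General Business License not required.
[R4] operates outdoor seating on a public sidewalk; does not sell goods at retail; revenue $1,025,000 < $2,375,000 → Sidewalk Use Authorization not required.
[R5] revenue $1,025,000 < $1,125,000 → Trade Permit not required.
[R6] employees 84 < 94; operates outdoor seating on a public sidewalk; revenue $1,025,000 ≤ $2,075,000 → Annual Permit not required.
[R7] employees 84 ≥ 66; revenue $1,025,000 > $850,000 → Annual Authorization required.
[R8] employees 84 > 56; seating 112 > 72 → Commercial Authorization required.
[R9] employees 84 > 72; seating 112 ≤ 196 → Standard Registration not required.
[R10] operates outdoor seating on a public sidewalk; seating 112 > 102 → Commercial Certificate required.
[R11] seating 112 ≤ 150; employees 84 ≥ 67 → Municipal Authorization not required.
[R12] operates outdoor seating on a public sidewalk; revenue $1,025,000 < $2,025,000 → exempt from Commercial Authorization.
[R13] employees 84 > 38 → exempt from Regulatory Registration.
[R14] revenue $1,025,000 ≥ $950,000; seating 112 ≥ 60; operates outdoor seating on a public sidewalk → Regulatory Registration required.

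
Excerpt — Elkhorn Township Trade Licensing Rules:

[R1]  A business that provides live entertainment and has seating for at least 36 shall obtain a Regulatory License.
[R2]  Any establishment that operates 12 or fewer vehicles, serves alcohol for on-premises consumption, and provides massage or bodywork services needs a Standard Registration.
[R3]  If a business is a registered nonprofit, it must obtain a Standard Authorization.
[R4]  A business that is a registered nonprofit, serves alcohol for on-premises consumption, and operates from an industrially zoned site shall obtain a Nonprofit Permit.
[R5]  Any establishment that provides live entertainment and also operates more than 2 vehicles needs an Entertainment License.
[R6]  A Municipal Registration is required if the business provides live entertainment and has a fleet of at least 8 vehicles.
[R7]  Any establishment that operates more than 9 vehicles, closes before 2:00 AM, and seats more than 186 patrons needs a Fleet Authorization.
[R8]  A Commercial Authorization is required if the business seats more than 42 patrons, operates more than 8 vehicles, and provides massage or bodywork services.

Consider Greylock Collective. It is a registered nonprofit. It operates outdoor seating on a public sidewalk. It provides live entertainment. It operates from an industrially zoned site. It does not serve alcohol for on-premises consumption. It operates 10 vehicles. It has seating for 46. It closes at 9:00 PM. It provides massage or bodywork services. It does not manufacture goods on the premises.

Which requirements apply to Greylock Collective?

Commercial Authorization, Entertainment License, Municipal Registration, Regulatory License, Standard Authorization

[R1] provides live entertainment; seating 46 ≥ 36 → Regulatory License required.
[R2] vehicles 10 ≤ 12; does not serve alcohol for on-premises consumption; provides massage or bodywork services → Standard Registration not required.
[R3] is a registered nonprofit → Standard Authorization required.
[R4] is a registered nonprofit; does not serve alcohol for on-premises consumption; operates from an industrially zoned site → Nonprofit Permit not required.
[R5] provides live entertainment; vehicles 10 > 2 → Entertainment License required.
[R6] provides live entertainment; vehicles 10 ≥ 8 → Municipal Registration required.
[R7] vehicles 10 > 9; closes 9:00 PM, at/before 2:00 AM; seating 46 ≤ 186 → Fleet Authorization not required.
[R8] seating 46 > 42; vehicles 10 > 8; provides massage or bodywork services → Commercial Authorization required.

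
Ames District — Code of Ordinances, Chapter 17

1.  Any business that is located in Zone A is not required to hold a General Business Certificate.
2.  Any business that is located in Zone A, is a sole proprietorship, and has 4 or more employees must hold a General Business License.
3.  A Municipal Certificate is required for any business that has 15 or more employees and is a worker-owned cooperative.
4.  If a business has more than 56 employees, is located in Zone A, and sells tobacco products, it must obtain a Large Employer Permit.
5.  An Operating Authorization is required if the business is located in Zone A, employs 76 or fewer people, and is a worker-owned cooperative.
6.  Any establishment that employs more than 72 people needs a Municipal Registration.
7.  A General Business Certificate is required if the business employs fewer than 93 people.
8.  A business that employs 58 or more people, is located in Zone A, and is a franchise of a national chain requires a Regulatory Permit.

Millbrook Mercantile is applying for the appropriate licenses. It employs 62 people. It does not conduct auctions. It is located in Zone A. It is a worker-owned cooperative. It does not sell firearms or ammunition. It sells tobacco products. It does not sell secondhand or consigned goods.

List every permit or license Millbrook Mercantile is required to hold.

Large Employer Permit, Municipal Certificate, Operating Authorization

1. is located in Zone A → exempt from General Business Certificate.
2. is located in Zone A; is a worker-owned cooperative (not: is a sole proprietorship); employees 62 ≥ 4 → General Business License not required.
3. employees 62 ≥ 15; is a worker-owned cooperative → Municipal Certificate required.
4. employees 62 > 56; is located in Zone A; sells tobacco products → Large Employer Permit required.
5. is located in Zone A; employees 62 ≤ 76; is a worker-owned cooperative → Operating Authorization required.
6. employees 62 ≤ 72 → Municipal Registration not required.
7. employees 62 < 93 → General Business Certificate required.
8. employees 62 ≥ 58; is located in Zone A; is a worker-owned cooperative (not: is a franchise of a national chain) → Regulatory Permit not required.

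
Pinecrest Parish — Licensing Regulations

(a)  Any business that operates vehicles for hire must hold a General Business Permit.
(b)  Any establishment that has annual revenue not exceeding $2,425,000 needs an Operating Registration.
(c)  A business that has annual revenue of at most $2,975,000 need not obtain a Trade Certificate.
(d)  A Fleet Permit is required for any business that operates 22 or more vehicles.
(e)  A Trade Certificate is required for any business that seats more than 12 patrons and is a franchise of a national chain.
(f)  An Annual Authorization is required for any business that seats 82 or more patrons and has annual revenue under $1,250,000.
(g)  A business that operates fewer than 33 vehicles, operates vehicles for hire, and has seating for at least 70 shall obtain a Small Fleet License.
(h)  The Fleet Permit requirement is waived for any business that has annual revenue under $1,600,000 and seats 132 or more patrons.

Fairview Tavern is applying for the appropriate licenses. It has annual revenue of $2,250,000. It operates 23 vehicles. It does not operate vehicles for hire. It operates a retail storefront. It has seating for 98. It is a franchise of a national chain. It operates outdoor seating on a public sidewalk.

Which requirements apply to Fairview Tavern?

Fleet Permit, Operating Registration

(a) does not operate vehicles for hire → General Business Permit not required.
(b) revenue $2,250,000 ≤ $2,425,000 → Operating Registration required.
(c) revenue $2,250,000 ≤ $2,975,000 → exempt from Trade Certificate.
(d) vehicles 23 ≥ 22 → Fleet Permit required.
(e) seating 98 > 12; is a franchise of a national chain → Trade Certificate required.
(f) seating 98 ≥ 82; revenue $2,250,000 ≥ $1,250,000 → Annual Authorization not required.
(g) vehicles 23 < 33; does not operate vehicles for hire; seating 98 ≥ 70 → Small Fleet License not required.
(h) revenue $2,250,000 ≥ $1,600,000; seating 98 < 132 → Fleet Permit exemption does not apply.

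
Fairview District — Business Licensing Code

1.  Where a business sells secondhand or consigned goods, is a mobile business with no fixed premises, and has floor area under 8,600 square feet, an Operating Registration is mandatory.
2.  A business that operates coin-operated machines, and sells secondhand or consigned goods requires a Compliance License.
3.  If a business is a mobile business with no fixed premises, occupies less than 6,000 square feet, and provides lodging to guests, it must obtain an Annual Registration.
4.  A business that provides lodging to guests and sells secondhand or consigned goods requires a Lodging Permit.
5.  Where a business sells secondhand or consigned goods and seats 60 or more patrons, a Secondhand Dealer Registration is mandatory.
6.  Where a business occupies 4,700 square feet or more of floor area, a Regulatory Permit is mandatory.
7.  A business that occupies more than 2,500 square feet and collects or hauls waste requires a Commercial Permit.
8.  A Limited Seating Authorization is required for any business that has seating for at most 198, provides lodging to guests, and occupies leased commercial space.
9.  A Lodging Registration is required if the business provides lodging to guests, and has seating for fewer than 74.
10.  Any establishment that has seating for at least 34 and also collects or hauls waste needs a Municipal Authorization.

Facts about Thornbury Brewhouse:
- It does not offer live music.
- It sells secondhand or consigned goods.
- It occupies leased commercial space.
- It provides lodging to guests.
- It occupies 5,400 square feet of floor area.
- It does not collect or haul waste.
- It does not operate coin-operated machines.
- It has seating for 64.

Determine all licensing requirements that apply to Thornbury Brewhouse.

1. sells secondhand or consigned goods; occupies leased commercial space (not: is a mobile business with no fixed premises); floor area 5,400 square feet < 8,600 square feet → Operating Registration not required.
2. does not operate coin-operated machines; sells secondhand or consigned goods → Compliance License not required.
3. occupies leased commercial space (not: is a mobile business with no fixed premises); floor area 5,400 square feet < 6,000 square feet; provides lodging to guests → Annual Registration not required.
4. provides lodging to guests; sells secondhand or consigned goods → Lodging Permit required.
5. sells secondhand or consigned goods; seating 64 ≥ 60 → Secondhand Dealer Registration required.
6. floor area 5,400 square feet ≥ 4,700 square feet → Regulatory Permit required.
7. floor area 5,400 square feet > 2,500 square feet; does not collect or haul waste → Commercial Permit not required.
8. seating 64 ≤ 198; provides lodging to guests; occupies leased commercial space → Limited Seating Authorization required.
9. provides lodging to guests; seating 64 < 74 → Lodging Registration required.
10. seating 64 ≥ 34; does not collect or haul waste → Municipal Authorization not required.

Limited Seating Authorization, Lodging Permit, Lodging Registration, Regulatory Permit, Secondhand Dealer Registration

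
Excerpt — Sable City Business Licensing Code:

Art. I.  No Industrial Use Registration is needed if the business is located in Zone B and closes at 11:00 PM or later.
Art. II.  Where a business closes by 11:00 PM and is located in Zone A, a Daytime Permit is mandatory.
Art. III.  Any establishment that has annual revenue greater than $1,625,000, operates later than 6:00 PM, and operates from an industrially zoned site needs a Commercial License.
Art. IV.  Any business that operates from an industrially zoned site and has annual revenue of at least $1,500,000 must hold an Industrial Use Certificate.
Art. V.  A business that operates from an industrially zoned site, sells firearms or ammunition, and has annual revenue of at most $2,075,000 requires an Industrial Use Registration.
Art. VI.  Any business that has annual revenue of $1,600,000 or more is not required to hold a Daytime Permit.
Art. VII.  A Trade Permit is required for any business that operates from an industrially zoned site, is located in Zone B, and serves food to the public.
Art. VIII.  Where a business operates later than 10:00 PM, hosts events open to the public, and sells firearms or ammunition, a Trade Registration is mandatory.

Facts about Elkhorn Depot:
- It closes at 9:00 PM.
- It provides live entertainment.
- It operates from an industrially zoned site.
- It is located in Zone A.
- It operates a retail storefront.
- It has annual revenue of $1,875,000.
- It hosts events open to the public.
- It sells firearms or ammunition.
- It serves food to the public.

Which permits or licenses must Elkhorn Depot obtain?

Art. I. is located in Zone A (not: is located in Zone B); closes 9:00 PM, at/before 11:00 PM → Industrial Use Registration exemption does not apply.
Art. II. closes 9:00 PM, at/before 11:00 PM; is located in Zone A → Daytime Permit required.
Art. III. revenue $1,875,000 > $1,625,000; closes 9:00 PM, after 6:00 PM; operates from an industrially zoned site → Commercial License required.
Art. IV. operates from an industrially zoned site; revenue $1,875,000 ≥ $1,500,000 → Industrial Use Certificate required.
Art. V. operates from an industrially zoned site; sells firearms or ammunition; revenue $1,875,000 ≤ $2,075,000 → Industrial Use Registration required.
Art. VI. revenue $1,875,000 ≥ $1,600,000 → exempt from Daytime Permit.
Art. VII. operates from an industrially zoned site; is located in Zone A (not: is located in Zone B); serves food to the public → Trade Permit not required.
Art. VIII. closes 9:00 PM, at/before 10:00 PM; hosts events open to the public; sells firearms or ammunition → Trade Registration not required.

Commercial License, Industrial Use Certificate, Industrial Use Registration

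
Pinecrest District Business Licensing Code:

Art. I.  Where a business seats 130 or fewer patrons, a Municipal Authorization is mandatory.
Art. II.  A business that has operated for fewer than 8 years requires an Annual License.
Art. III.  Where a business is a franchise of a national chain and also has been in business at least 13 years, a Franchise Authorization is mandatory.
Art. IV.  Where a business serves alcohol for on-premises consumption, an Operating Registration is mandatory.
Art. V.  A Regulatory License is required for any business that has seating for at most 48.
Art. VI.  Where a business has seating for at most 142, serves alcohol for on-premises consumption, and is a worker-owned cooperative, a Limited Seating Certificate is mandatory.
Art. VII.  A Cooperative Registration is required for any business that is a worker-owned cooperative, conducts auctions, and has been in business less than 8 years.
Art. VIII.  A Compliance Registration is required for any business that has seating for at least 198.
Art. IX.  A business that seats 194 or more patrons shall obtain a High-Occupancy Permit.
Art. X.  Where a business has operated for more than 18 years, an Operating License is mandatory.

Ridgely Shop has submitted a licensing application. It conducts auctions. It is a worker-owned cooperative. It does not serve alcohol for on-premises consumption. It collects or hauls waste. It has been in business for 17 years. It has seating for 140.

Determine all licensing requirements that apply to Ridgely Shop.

Art. I. seating 140 > 130 → Municipal Authorization not required.
Art. II. years in business 17 ≥ 8 → Annual License not required.
Art. III. is a worker-owned cooperative (not: is a franchise of a national chain); years in business 17 ≥ 13 → Franchise Authorization not required.
Art. IV. does not serve alcohol for on-premises consumption → Operating Registration not required.
Art. V. seating 140 > 48 → Regulatory License not required.
Art. VI. seating 140 ≤ 142; does not serve alcohol for on-premises consumption; is a worker-owned cooperative → Limited Seating Certificate not required.
Art. VII. is a worker-owned cooperative; conducts auctions; years in business 17 ≥ 8 → Cooperative Registration not required.
Art. VIII. seating 140 < 198 → Compliance Registration not required.
Art. IX. seating 140 < 194 → High-Occupancy Permit not required.
Art. X. years in business 17 ≤ 18 → Operating License not required.

None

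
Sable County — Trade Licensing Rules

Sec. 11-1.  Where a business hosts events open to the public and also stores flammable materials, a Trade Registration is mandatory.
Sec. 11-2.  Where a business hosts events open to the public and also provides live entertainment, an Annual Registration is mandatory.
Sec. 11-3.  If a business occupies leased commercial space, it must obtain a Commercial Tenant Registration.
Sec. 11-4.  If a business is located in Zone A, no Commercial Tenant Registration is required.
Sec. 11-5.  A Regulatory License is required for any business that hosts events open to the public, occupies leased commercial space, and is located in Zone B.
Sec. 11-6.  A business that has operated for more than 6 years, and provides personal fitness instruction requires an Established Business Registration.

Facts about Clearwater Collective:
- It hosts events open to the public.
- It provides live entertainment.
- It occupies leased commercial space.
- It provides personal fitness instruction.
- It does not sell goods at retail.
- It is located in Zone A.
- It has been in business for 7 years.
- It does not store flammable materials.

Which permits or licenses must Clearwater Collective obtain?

Annual Registration, Established Business Registration

Sec. 11-1. hosts events open to the public; does not store flammable materials → Trade Registration not required.
Sec. 11-2. hosts events open to the public; provides live entertainment → Annual Registration required.
Sec. 11-3. occupies leased commercial space → Commercial Tenant Registration required.
Sec. 11-4. is located in Zone A → exempt from Commercial Tenant Registration.
Sec. 11-5. hosts events open to the public; occupies leased commercial space; is located in Zone A (not: is located in Zone B) → Regulatory License not required.
Sec. 11-6. years in business 7 > 6; provides personal fitness instruction → Established Business Registration required.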